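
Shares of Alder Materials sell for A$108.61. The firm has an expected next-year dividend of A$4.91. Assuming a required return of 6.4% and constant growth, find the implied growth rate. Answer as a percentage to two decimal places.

From P₀ = D₁/(r − g), the implied growth is g = r − D₁/P₀.
g = 0.064 − 4.91/108.61 = 0.064 − 0.04521 = 0.01879

1.88%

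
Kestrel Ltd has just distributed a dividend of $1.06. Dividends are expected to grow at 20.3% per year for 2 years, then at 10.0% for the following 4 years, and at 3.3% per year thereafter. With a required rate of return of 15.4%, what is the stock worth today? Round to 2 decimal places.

Three-stage DDM. Project D₁…D_6; terminal Gordon value at t=6 with g = 0.033; discount at r = 0.154.
D_1 = 1.2752
D_2 = 1.5340
D_3 = 1.6874
D_4 = 1.8562
D_5 = 2.0418
D_6 = 2.2460
TV_6 = 2.3201/(0.154−0.033) = 19.1744
P₀ = Σ Dₜ/(1+r)ᵗ + TV_6/(1+r)^6 = 14.4690

$14.47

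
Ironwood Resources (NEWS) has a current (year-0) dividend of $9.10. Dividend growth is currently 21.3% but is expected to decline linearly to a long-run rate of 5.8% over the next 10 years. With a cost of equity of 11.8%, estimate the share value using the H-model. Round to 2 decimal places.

H-model: P₀ = D₀[(1+g_L) + H(g_S−g_L)]/(r−g_L), with H = 10/2 = 5.
P₀ = 9.10 × [(1+0.058) + 5×(0.213−0.058)] / (0.118−0.058)
   = 9.10 × 1.8330 / 0.06 = 278.0050

$278.00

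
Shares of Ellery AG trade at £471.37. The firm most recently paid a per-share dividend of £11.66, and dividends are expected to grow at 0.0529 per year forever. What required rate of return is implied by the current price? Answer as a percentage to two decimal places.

Rearranging the constant-growth DDM: r = D₁/P₀ + g.
D₁ = 11.66 × (1 + 0.0529) = 12.2768.
r = 12.2768 / 471.37 + 0.0529 = 0.02604 + 0.0529 = 0.07894

7.89%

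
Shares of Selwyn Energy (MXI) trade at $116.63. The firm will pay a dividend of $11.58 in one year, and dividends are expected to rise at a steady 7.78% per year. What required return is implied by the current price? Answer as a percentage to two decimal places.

17.71%

Rearranging the constant-growth DDM: r = D₁/P₀ + g.
r = 11.5800 / 116.63 + 0.0778 = 0.09929 + 0.0778 = 0.17709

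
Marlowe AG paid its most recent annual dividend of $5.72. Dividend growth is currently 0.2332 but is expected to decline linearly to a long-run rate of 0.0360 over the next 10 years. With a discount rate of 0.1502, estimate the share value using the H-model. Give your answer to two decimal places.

$101.28

H-model: P₀ = D₀[(1+g_L) + H(g_S−g_L)]/(r−g_L), with H = 10/2 = 5.
P₀ = 5.72 × [(1+0.036) + 5×(0.2332−0.036)] / (0.1502−0.036)
   = 5.72 × 2.0220 / 0.1142 = 101.2771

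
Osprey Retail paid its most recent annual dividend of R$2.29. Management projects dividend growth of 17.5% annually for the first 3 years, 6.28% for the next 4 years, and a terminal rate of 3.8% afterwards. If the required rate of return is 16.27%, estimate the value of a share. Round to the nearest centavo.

Three-stage DDM. Project D₁…D_7; terminal Gordon value at t=7 with g = 0.038; discount at r = 0.1627.
D_1 = 2.6907
D_2 = 3.1616
D_3 = 3.7149
D_4 = 3.9482
D_5 = 4.1962
D_6 = 4.4597
D_7 = 4.7397
TV_7 = 4.9199/(0.1627−0.038) = 39.4536
P₀ = Σ Dₜ/(1+r)ᵗ + TV_7/(1+r)^7 = 28.3411

R$28.34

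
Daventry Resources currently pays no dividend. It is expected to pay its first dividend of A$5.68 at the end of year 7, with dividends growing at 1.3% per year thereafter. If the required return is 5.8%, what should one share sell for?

A$90.00

Deferred-dividend DDM. At t=6 the remaining stream is a growing perpetuity with first payment D_7 = 5.68.
V_6 = D_7/(r−g) = 5.68/(0.058−0.013) = 126.2222
P₀ = V_6/(1+r)^6 = 126.2222/(1+0.058)^6 = 89.9957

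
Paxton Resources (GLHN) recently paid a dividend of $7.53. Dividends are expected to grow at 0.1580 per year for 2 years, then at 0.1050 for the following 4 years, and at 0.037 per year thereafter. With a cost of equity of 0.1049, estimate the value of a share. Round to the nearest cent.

$175.62

Three-stage DDM. Project D₁…D_6; terminal Gordon value at t=6 with g = 0.037; discount at r = 0.1049.
D_1 = 8.7197
D_2 = 10.0975
D_3 = 11.1577
D_4 = 12.3292
D_5 = 13.6238
D_6 = 15.0543
TV_6 = 15.6113/(0.1049−0.037) = 229.9165
P₀ = Σ Dₜ/(1+r)ᵗ + TV_6/(1+r)^6 = 175.6218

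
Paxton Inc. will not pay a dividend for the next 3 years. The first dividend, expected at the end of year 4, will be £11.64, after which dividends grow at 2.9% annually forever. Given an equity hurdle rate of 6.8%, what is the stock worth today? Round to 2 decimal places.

Deferred-dividend DDM. At t=3 the remaining stream is a growing perpetuity with first payment D_4 = 11.64.
V_3 = D_4/(r−g) = 11.64/(0.068−0.029) = 298.4615
P₀ = V_3/(1+r)^3 = 298.4615/(1+0.068)^3 = 245.0048

£245.00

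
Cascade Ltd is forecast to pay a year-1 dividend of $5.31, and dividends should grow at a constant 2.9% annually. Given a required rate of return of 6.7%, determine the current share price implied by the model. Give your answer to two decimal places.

Gordon growth model: P₀ = D₁/(r − g), with D₁ = 5.31 given directly.
P₀ = 5.3100 / (0.067 − 0.029) = 5.3100 / 0.038 = 139.7368

$139.74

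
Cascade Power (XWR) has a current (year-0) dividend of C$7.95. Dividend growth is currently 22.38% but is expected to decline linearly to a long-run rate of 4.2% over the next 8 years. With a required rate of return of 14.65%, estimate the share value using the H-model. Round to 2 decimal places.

C$134.59

H-model: P₀ = D₀[(1+g_L) + H(g_S−g_L)]/(r−g_L), with H = 8/2 = 4.
P₀ = 7.95 × [(1+0.042) + 4×(0.2238−0.042)] / (0.1465−0.042)
   = 7.95 × 1.7692 / 0.1045 = 134.5946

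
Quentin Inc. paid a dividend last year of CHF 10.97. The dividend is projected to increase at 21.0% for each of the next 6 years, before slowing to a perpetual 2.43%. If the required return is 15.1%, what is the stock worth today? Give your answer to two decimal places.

Two-stage DDM. Project D₁…D_6 at 0.21, terminal growth 0.0243, discount at r = 0.151.
D_1 = 13.2737
D_2 = 16.0612
D_3 = 19.4340
D_4 = 23.5152
D_5 = 28.4534
D_6 = 34.4286
Terminal value at t=6: TV = D_7/(r−g) = 35.2652/(0.151−0.0243) = 278.3360
P₀ = 13.2737/(1+0.151)^1 + 16.0612/(1+0.151)^2 + 19.4340/(1+0.151)^3 + 23.5152/(1+0.151)^4 + 28.4534/(1+0.151)^5 + 34.4286/(1+0.151)^6 + 278.3360/(1+0.151)^6 = 198.3973

CHF 198.40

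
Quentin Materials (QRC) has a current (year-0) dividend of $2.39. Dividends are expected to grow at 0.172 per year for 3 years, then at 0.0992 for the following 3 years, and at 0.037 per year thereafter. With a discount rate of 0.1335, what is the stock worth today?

Three-stage DDM. Project D₁…D_6; terminal Gordon value at t=6 with g = 0.037; discount at r = 0.1335.
D_1 = 2.8011
D_2 = 3.2829
D_3 = 3.8475
D_4 = 4.2292
D_5 = 4.6487
D_6 = 5.1099
TV_6 = 5.2989/(0.1335−0.037) = 54.9114
P₀ = Σ Dₜ/(1+r)ᵗ + TV_6/(1+r)^6 = 41.0139

$41.01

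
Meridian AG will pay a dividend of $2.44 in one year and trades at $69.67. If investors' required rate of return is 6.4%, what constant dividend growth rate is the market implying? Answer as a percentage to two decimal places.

2.90%

From P₀ = D₁/(r − g), the implied growth is g = r − D₁/P₀.
g = 0.064 − 2.44/69.67 = 0.064 − 0.03502 = 0.02898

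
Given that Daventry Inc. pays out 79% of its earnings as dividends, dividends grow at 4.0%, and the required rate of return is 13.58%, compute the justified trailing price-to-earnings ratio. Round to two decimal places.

Justified trailing P/E = b(1+g)/(r−g) = 0.79×(1+0.04)/(0.1358−0.04) = 8.5762

8.58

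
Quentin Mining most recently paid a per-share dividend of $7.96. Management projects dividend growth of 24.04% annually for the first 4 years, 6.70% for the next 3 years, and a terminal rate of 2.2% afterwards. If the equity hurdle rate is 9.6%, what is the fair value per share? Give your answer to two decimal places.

$247.36

Three-stage DDM. Project D₁…D_7; terminal Gordon value at t=7 with g = 0.022; discount at r = 0.096.
D_1 = 9.8736
D_2 = 12.2472
D_3 = 15.1914
D_4 = 18.8434
D_5 = 20.1059
D_6 = 21.4530
D_7 = 22.8904
TV_7 = 23.3940/(0.096−0.022) = 316.1350
P₀ = Σ Dₜ/(1+r)ᵗ + TV_7/(1+r)^7 = 247.3608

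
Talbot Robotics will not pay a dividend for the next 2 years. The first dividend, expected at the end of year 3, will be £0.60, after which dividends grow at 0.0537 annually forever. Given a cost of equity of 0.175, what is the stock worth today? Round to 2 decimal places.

Deferred-dividend DDM. At t=2 the remaining stream is a growing perpetuity with first payment D_3 = 0.60.
V_2 = D_3/(r−g) = 0.60/(0.175−0.0537) = 4.9464
P₀ = V_2/(1+r)^2 = 4.9464/(1+0.175)^2 = 3.5827

£3.58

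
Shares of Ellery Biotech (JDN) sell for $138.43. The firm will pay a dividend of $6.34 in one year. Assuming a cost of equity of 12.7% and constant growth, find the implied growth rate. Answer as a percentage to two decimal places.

8.12%

From P₀ = D₁/(r − g), the implied growth is g = r − D₁/P₀.
g = 0.127 − 6.34/138.43 = 0.127 − 0.04580 = 0.08120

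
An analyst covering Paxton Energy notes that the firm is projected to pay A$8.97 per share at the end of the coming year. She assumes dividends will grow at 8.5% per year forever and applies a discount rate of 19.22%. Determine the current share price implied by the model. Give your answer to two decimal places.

Gordon growth model: P₀ = D₁/(r − g), with D₁ = 8.97 given directly.
P₀ = 8.9700 / (0.1922 − 0.085) = 8.9700 / 0.1072 = 83.6754

A$83.68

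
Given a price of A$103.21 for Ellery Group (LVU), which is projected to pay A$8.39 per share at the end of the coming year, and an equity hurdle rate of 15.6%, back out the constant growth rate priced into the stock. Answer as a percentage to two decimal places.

From P₀ = D₁/(r − g), the implied growth is g = r − D₁/P₀.
g = 0.156 − 8.39/103.21 = 0.156 − 0.08129 = 0.07471

7.47%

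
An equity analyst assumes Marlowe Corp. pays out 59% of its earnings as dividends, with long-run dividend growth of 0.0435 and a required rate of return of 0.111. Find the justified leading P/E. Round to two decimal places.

8.74

Justified leading P/E = b/(r−g) = 0.59/(0.111−0.0435) = 8.7407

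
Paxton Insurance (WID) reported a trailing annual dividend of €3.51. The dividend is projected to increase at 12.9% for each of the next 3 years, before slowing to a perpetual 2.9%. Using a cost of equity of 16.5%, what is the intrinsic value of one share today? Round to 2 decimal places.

€34.06

Two-stage DDM. Project D₁…D_3 at 0.129, terminal growth 0.029, discount at r = 0.165.
D_1 = 3.9628
D_2 = 4.4740
D_3 = 5.0511
Terminal value at t=3: TV = D_4/(r−g) = 5.1976/(0.165−0.029) = 38.2178
P₀ = 3.9628/(1+0.165)^1 + 4.4740/(1+0.165)^2 + 5.0511/(1+0.165)^3 + 38.2178/(1+0.165)^3 = 34.0631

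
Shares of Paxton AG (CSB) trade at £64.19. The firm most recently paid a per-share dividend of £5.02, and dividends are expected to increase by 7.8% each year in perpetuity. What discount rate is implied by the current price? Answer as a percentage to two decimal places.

Rearranging the constant-growth DDM: r = D₁/P₀ + g.
D₁ = 5.02 × (1 + 0.078) = 5.4116.
r = 5.4116 / 64.19 + 0.078 = 0.08431 + 0.078 = 0.16231

16.23%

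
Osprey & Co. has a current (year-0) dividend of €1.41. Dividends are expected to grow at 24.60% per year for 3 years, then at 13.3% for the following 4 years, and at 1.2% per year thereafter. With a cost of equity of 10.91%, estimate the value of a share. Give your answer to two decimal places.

Three-stage DDM. Project D₁…D_7; terminal Gordon value at t=7 with g = 0.012; discount at r = 0.1091.
D_1 = 1.7569
D_2 = 2.1890
D_3 = 2.7276
D_4 = 3.0903
D_5 = 3.5013
D_6 = 3.9670
D_7 = 4.4946
TV_7 = 4.5486/(0.1091−0.012) = 46.8440
P₀ = Σ Dₜ/(1+r)ᵗ + TV_7/(1+r)^7 = 36.4912

€36.49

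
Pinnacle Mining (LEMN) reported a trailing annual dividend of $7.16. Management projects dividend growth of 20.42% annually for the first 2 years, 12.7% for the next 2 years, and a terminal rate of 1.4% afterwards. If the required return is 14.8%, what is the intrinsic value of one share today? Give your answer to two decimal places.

$88.17

Three-stage DDM. Project D₁…D_4; terminal Gordon value at t=4 with g = 0.014; discount at r = 0.148.
D_1 = 8.6221
D_2 = 10.3827
D_3 = 11.7013
D_4 = 13.1874
TV_4 = 13.3720/(0.148−0.014) = 99.7910
P₀ = Σ Dₜ/(1+r)ᵗ + TV_4/(1+r)^4 = 88.1698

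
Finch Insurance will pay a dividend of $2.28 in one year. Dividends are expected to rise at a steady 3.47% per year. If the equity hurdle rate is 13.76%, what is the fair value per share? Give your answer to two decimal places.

Gordon growth model: P₀ = D₁/(r − g), with D₁ = 2.28 given directly.
P₀ = 2.2800 / (0.1376 − 0.0347) = 2.2800 / 0.1029 = 22.1574

$22.16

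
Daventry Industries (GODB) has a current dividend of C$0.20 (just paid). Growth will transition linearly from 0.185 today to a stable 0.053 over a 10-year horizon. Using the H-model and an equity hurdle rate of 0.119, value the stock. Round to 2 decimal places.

C$5.19

H-model: P₀ = D₀[(1+g_L) + H(g_S−g_L)]/(r−g_L), with H = 10/2 = 5.
P₀ = 0.20 × [(1+0.053) + 5×(0.185−0.053)] / (0.119−0.053)
   = 0.20 × 1.7130 / 0.066 = 5.1909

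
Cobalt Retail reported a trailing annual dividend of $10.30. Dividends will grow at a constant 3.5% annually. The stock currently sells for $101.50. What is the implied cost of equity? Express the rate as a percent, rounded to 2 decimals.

Rearranging the constant-growth DDM: r = D₁/P₀ + g.
D₁ = 10.30 × (1 + 0.035) = 10.6605.
r = 10.6605 / 101.50 + 0.035 = 0.10503 + 0.035 = 0.14003

14.00%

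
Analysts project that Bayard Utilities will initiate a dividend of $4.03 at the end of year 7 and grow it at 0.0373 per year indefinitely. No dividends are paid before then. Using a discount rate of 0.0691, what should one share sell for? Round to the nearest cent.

$84.87

Deferred-dividend DDM. At t=6 the remaining stream is a growing perpetuity with first payment D_7 = 4.03.
V_6 = D_7/(r−g) = 4.03/(0.0691−0.0373) = 126.7296
P₀ = V_6/(1+r)^6 = 126.7296/(1+0.0691)^6 = 84.8727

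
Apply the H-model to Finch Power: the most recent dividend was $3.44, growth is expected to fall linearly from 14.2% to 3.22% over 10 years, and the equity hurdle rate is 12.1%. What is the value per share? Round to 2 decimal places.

H-model: P₀ = D₀[(1+g_L) + H(g_S−g_L)]/(r−g_L), with H = 10/2 = 5.
P₀ = 3.44 × [(1+0.0322) + 5×(0.142−0.0322)] / (0.121−0.0322)
   = 3.44 × 1.5812 / 0.0888 = 61.2537

$61.25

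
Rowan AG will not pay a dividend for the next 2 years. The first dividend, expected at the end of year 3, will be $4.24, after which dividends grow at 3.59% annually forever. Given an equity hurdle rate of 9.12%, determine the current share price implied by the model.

Deferred-dividend DDM. At t=2 the remaining stream is a growing perpetuity with first payment D_3 = 4.24.
V_2 = D_3/(r−g) = 4.24/(0.0912−0.0359) = 76.6727
P₀ = V_2/(1+r)^2 = 76.6727/(1+0.0912)^2 = 64.3920

$64.39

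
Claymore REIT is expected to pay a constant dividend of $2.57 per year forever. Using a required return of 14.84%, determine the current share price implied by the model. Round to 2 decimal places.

Zero-growth DDM (perpetuity): P₀ = D/r = 2.57 / 0.1484 = 17.3181

$17.32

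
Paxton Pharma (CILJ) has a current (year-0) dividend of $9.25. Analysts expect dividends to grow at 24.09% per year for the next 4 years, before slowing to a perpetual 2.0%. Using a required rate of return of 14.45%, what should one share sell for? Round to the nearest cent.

$150.20

Two-stage DDM. Project D₁…D_4 at 0.2409, terminal growth 0.02, discount at r = 0.1445.
D_1 = 11.4783
D_2 = 14.2435
D_3 = 17.6747
D_4 = 21.9325
Terminal value at t=4: TV = D_5/(r−g) = 22.3712/(0.1445−0.02) = 179.6883
P₀ = 11.4783/(1+0.1445)^1 + 14.2435/(1+0.1445)^2 + 17.6747/(1+0.1445)^3 + 21.9325/(1+0.1445)^4 + 179.6883/(1+0.1445)^4 = 150.2020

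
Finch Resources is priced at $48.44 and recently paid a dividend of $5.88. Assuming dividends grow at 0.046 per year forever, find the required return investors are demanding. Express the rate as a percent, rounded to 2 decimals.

Rearranging the constant-growth DDM: r = D₁/P₀ + g.
D₁ = 5.88 × (1 + 0.046) = 6.1505.
r = 6.1505 / 48.44 + 0.046 = 0.12697 + 0.046 = 0.17297

17.30%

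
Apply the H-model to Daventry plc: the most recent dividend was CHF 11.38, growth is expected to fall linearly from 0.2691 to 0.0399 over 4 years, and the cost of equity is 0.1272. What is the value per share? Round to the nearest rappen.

CHF 195.31

H-model: P₀ = D₀[(1+g_L) + H(g_S−g_L)]/(r−g_L), with H = 4/2 = 2.
P₀ = 11.38 × [(1+0.0399) + 2×(0.2691−0.0399)] / (0.1272−0.0399)
   = 11.38 × 1.4983 / 0.0873 = 195.3110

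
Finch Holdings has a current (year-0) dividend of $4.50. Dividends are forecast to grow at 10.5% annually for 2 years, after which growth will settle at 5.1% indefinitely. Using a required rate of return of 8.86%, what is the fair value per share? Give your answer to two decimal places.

$138.81

Two-stage DDM. Project D₁…D_2 at 0.105, terminal growth 0.051, discount at r = 0.0886.
D_1 = 4.9725
D_2 = 5.4946
Terminal value at t=2: TV = D_3/(r−g) = 5.7748/(0.0886−0.051) = 153.5861
P₀ = 4.9725/(1+0.0886)^1 + 5.4946/(1+0.0886)^2 + 153.5861/(1+0.0886)^2 = 138.8075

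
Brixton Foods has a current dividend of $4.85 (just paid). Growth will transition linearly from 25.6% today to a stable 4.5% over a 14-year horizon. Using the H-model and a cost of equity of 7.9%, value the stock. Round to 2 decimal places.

$359.76

H-model: P₀ = D₀[(1+g_L) + H(g_S−g_L)]/(r−g_L), with H = 14/2 = 7.
P₀ = 4.85 × [(1+0.045) + 7×(0.256−0.045)] / (0.079−0.045)
   = 4.85 × 2.5220 / 0.034 = 359.7559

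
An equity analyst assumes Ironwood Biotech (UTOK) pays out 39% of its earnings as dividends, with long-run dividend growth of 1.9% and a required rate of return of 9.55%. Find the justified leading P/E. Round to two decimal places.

5.10

Justified leading P/E = b/(r−g) = 0.39/(0.0955−0.019) = 5.0980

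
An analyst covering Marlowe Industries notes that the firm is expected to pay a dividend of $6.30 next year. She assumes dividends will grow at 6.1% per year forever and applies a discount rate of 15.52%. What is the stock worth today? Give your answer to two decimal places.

Gordon growth model: P₀ = D₁/(r − g), with D₁ = 6.30 given directly.
P₀ = 6.3000 / (0.1552 − 0.061) = 6.3000 / 0.0942 = 66.8790

$66.88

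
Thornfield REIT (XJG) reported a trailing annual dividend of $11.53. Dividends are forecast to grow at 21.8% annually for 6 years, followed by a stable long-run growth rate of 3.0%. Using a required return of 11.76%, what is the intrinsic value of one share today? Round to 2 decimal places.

Two-stage DDM. Project D₁…D_6 at 0.218, terminal growth 0.03, discount at r = 0.1176.
D_1 = 14.0435
D_2 = 17.1050
D_3 = 20.8339
D_4 = 25.3757
D_5 = 30.9076
D_6 = 37.6455
Terminal value at t=6: TV = D_7/(r−g) = 38.7749/(0.1176−0.03) = 442.6354
P₀ = 14.0435/(1+0.1176)^1 + 17.1050/(1+0.1176)^2 + 20.8339/(1+0.1176)^3 + 25.3757/(1+0.1176)^4 + 30.9076/(1+0.1176)^5 + 37.6455/(1+0.1176)^6 + 442.6354/(1+0.1176)^6 = 321.6553

$321.66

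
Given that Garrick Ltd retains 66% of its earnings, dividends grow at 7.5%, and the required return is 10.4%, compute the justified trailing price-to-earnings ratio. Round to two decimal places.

12.60

Payout ratio b = 1 − 0.66 = 0.34.
Justified trailing P/E = b(1+g)/(r−g) = 0.34×(1+0.075)/(0.104−0.075) = 12.6034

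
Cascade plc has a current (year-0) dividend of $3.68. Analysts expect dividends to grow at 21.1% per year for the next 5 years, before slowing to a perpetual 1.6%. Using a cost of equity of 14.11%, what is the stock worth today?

$62.30

Two-stage DDM. Project D₁…D_5 at 0.211, terminal growth 0.016, discount at r = 0.1411.
D_1 = 4.4565
D_2 = 5.3968
D_3 = 6.5355
D_4 = 7.9145
D_5 = 9.5845
Terminal value at t=5: TV = D_6/(r−g) = 9.7378/(0.1411−0.016) = 77.8404
P₀ = 4.4565/(1+0.1411)^1 + 5.3968/(1+0.1411)^2 + 6.5355/(1+0.1411)^3 + 7.9145/(1+0.1411)^4 + 9.5845/(1+0.1411)^5 + 77.8404/(1+0.1411)^5 = 62.3039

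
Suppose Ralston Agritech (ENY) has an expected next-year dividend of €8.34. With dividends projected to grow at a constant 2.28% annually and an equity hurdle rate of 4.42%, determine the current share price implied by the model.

€389.72

Gordon growth model: P₀ = D₁/(r − g), with D₁ = 8.34 given directly.
P₀ = 8.3400 / (0.0442 − 0.0228) = 8.3400 / 0.0214 = 389.7196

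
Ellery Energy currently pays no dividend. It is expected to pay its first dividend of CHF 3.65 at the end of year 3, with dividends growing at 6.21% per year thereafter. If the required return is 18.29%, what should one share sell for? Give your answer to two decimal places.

Deferred-dividend DDM. At t=2 the remaining stream is a growing perpetuity with first payment D_3 = 3.65.
V_2 = D_3/(r−g) = 3.65/(0.1829−0.0621) = 30.2152
P₀ = V_2/(1+r)^2 = 30.2152/(1+0.1829)^2 = 21.5938

CHF 21.59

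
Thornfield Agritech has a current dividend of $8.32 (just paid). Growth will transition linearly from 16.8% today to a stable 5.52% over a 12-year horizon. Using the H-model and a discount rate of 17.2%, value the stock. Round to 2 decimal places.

H-model: P₀ = D₀[(1+g_L) + H(g_S−g_L)]/(r−g_L), with H = 12/2 = 6.
P₀ = 8.32 × [(1+0.0552) + 6×(0.168−0.0552)] / (0.172−0.0552)
   = 8.32 × 1.7320 / 0.1168 = 123.3753

$123.38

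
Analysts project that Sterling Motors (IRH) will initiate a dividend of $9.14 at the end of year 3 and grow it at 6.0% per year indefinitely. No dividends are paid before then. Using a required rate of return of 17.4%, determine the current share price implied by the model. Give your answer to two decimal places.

Deferred-dividend DDM. At t=2 the remaining stream is a growing perpetuity with first payment D_3 = 9.14.
V_2 = D_3/(r−g) = 9.14/(0.174−0.06) = 80.1754
P₀ = V_2/(1+r)^2 = 80.1754/(1+0.174)^2 = 58.1708

$58.17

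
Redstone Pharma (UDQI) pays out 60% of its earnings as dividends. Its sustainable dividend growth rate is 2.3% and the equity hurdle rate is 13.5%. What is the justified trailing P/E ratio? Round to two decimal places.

Justified trailing P/E = b(1+g)/(r−g) = 0.60×(1+0.023)/(0.135−0.023) = 5.4804

5.48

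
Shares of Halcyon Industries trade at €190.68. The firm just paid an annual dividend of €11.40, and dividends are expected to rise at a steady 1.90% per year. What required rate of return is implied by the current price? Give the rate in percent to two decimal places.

Rearranging the constant-growth DDM: r = D₁/P₀ + g.
D₁ = 11.40 × (1 + 0.019) = 11.6166.
r = 11.6166 / 190.68 + 0.019 = 0.06092 + 0.019 = 0.07992

7.99%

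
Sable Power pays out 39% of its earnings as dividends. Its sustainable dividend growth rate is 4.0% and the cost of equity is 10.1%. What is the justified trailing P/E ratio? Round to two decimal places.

Justified trailing P/E = b(1+g)/(r−g) = 0.39×(1+0.04)/(0.101−0.04) = 6.6492

6.65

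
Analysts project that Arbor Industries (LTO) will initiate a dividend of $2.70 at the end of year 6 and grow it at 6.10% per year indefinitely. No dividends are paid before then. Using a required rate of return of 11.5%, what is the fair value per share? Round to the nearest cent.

$29.01

Deferred-dividend DDM. At t=5 the remaining stream is a growing perpetuity with first payment D_6 = 2.70.
V_5 = D_6/(r−g) = 2.70/(0.115−0.061) = 50.0000
P₀ = V_5/(1+r)^5 = 50.0000/(1+0.115)^5 = 29.0132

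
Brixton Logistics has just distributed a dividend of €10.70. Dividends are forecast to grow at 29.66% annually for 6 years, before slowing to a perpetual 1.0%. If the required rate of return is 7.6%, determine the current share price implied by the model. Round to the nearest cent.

€630.99

Two-stage DDM. Project D₁…D_6 at 0.2966, terminal growth 0.01, discount at r = 0.076.
D_1 = 13.8736
D_2 = 17.9885
D_3 = 23.3239
D_4 = 30.2418
D_5 = 39.2115
D_6 = 50.8417
Terminal value at t=6: TV = D_7/(r−g) = 51.3501/(0.076−0.01) = 778.0317
P₀ = 13.8736/(1+0.076)^1 + 17.9885/(1+0.076)^2 + 23.3239/(1+0.076)^3 + 30.2418/(1+0.076)^4 + 39.2115/(1+0.076)^5 + 50.8417/(1+0.076)^6 + 778.0317/(1+0.076)^6 = 630.9910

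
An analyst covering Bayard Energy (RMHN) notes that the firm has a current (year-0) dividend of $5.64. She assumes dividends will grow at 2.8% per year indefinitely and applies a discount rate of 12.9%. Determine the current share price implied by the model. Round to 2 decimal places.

Gordon growth model: P₀ = D₁/(r − g). D₁ = 5.64 × (1 + 0.028) = 5.7979.
P₀ = 5.7979 / (0.129 − 0.028) = 5.7979 / 0.101 = 57.4051

$57.41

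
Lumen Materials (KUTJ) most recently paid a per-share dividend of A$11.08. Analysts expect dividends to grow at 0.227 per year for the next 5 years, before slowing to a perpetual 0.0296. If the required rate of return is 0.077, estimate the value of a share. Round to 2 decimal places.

Two-stage DDM. Project D₁…D_5 at 0.227, terminal growth 0.0296, discount at r = 0.077.
D_1 = 13.5952
D_2 = 16.6813
D_3 = 20.4679
D_4 = 25.1141
D_5 = 30.8150
Terminal value at t=5: TV = D_6/(r−g) = 31.7272/(0.077−0.0296) = 669.3492
P₀ = 13.5952/(1+0.077)^1 + 16.6813/(1+0.077)^2 + 20.4679/(1+0.077)^3 + 25.1141/(1+0.077)^4 + 30.8150/(1+0.077)^5 + 669.3492/(1+0.077)^5 = 545.2487

A$545.25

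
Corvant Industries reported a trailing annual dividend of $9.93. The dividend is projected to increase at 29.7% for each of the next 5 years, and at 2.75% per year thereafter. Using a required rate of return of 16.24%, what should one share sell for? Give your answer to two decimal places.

Two-stage DDM. Project D₁…D_5 at 0.297, terminal growth 0.0275, discount at r = 0.1624.
D_1 = 12.8792
D_2 = 16.7043
D_3 = 21.6655
D_4 = 28.1002
D_5 = 36.4459
Terminal value at t=5: TV = D_6/(r−g) = 37.4482/(0.1624−0.0275) = 277.5997
P₀ = 12.8792/(1+0.1624)^1 + 16.7043/(1+0.1624)^2 + 21.6655/(1+0.1624)^3 + 28.1002/(1+0.1624)^4 + 36.4459/(1+0.1624)^5 + 277.5997/(1+0.1624)^5 = 200.6128

$200.61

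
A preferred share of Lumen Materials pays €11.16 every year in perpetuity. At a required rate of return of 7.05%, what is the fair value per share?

€158.30

Zero-growth DDM (perpetuity): P₀ = D/r = 11.16 / 0.0705 = 158.2979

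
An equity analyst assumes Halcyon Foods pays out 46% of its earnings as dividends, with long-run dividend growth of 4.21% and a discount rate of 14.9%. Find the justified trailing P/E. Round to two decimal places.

Justified trailing P/E = b(1+g)/(r−g) = 0.46×(1+0.0421)/(0.149−0.0421) = 4.4842

4.48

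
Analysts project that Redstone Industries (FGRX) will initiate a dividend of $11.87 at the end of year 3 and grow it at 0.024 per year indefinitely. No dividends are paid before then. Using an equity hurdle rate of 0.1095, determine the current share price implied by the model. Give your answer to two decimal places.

$112.78

Deferred-dividend DDM. At t=2 the remaining stream is a growing perpetuity with first payment D_3 = 11.87.
V_2 = D_3/(r−g) = 11.87/(0.1095−0.024) = 138.8304
P₀ = V_2/(1+r)^2 = 138.8304/(1+0.1095)^2 = 112.7795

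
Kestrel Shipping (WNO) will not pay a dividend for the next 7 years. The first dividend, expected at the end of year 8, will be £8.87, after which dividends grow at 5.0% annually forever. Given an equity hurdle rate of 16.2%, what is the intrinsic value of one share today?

£27.69

Deferred-dividend DDM. At t=7 the remaining stream is a growing perpetuity with first payment D_8 = 8.87.
V_7 = D_8/(r−g) = 8.87/(0.162−0.05) = 79.1964
P₀ = V_7/(1+r)^7 = 79.1964/(1+0.162)^7 = 27.6862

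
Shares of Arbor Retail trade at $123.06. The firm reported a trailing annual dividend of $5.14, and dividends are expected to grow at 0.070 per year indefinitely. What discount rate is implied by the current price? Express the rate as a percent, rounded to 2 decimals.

Rearranging the constant-growth DDM: r = D₁/P₀ + g.
D₁ = 5.14 × (1 + 0.07) = 5.4998.
r = 5.4998 / 123.06 + 0.07 = 0.04469 + 0.07 = 0.11469

11.47%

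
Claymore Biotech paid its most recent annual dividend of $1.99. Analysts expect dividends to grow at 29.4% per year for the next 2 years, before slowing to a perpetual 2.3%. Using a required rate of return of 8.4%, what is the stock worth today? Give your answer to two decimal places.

Two-stage DDM. Project D₁…D_2 at 0.294, terminal growth 0.023, discount at r = 0.084.
D_1 = 2.5751
D_2 = 3.3321
Terminal value at t=2: TV = D_3/(r−g) = 3.4088/(0.084−0.023) = 55.8814
P₀ = 2.5751/(1+0.084)^1 + 3.3321/(1+0.084)^2 + 55.8814/(1+0.084)^2 = 52.7676

$52.77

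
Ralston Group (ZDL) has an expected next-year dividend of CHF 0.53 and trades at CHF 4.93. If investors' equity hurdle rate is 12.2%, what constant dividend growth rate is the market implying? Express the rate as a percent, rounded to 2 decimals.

1.45%

From P₀ = D₁/(r − g), the implied growth is g = r − D₁/P₀.
g = 0.122 − 0.53/4.93 = 0.122 − 0.10751 = 0.01449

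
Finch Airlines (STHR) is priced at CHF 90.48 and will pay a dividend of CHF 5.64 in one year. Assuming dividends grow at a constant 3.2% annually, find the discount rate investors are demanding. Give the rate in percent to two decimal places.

Rearranging the constant-growth DDM: r = D₁/P₀ + g.
r = 5.6400 / 90.48 + 0.032 = 0.06233 + 0.032 = 0.09433

9.43%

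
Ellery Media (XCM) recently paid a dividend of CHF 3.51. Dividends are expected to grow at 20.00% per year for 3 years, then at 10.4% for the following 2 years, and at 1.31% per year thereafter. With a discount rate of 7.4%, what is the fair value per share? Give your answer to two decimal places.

CHF 109.47

Three-stage DDM. Project D₁…D_5; terminal Gordon value at t=5 with g = 0.0131; discount at r = 0.074.
D_1 = 4.2120
D_2 = 5.0544
D_3 = 6.0653
D_4 = 6.6961
D_5 = 7.3925
TV_5 = 7.4893/(0.074−0.0131) = 122.9770
P₀ = Σ Dₜ/(1+r)ᵗ + TV_5/(1+r)^5 = 109.4659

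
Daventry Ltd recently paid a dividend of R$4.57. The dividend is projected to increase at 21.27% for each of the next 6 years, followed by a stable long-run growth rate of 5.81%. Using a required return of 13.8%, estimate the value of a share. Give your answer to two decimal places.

R$123.08

Two-stage DDM. Project D₁…D_6 at 0.2127, terminal growth 0.0581, discount at r = 0.138.
D_1 = 5.5420
D_2 = 6.7208
D_3 = 8.1504
D_4 = 9.8839
D_5 = 11.9862
D_6 = 14.5357
Terminal value at t=6: TV = D_7/(r−g) = 15.3802/(0.138−0.0581) = 192.4936
P₀ = 5.5420/(1+0.138)^1 + 6.7208/(1+0.138)^2 + 8.1504/(1+0.138)^3 + 9.8839/(1+0.138)^4 + 11.9862/(1+0.138)^5 + 14.5357/(1+0.138)^6 + 192.4936/(1+0.138)^6 = 123.0822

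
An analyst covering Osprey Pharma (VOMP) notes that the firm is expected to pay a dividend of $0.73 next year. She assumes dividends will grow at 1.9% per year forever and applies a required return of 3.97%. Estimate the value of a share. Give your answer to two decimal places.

Gordon growth model: P₀ = D₁/(r − g), with D₁ = 0.73 given directly.
P₀ = 0.7300 / (0.0397 − 0.019) = 0.7300 / 0.0207 = 35.2657

$35.27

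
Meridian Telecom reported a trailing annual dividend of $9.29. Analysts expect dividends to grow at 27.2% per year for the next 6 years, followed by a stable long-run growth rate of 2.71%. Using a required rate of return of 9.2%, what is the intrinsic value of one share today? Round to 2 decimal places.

$465.60

Two-stage DDM. Project D₁…D_6 at 0.272, terminal growth 0.0271, discount at r = 0.092.
D_1 = 11.8169
D_2 = 15.0311
D_3 = 19.1195
D_4 = 24.3200
D_5 = 30.9351
D_6 = 39.3494
Terminal value at t=6: TV = D_7/(r−g) = 40.4158/(0.092−0.0271) = 622.7395
P₀ = 11.8169/(1+0.092)^1 + 15.0311/(1+0.092)^2 + 19.1195/(1+0.092)^3 + 24.3200/(1+0.092)^4 + 30.9351/(1+0.092)^5 + 39.3494/(1+0.092)^6 + 622.7395/(1+0.092)^6 = 465.5980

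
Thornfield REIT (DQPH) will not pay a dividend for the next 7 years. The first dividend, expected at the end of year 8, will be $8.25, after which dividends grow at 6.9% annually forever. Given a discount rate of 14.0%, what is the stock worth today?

$46.44

Deferred-dividend DDM. At t=7 the remaining stream is a growing perpetuity with first payment D_8 = 8.25.
V_7 = D_8/(r−g) = 8.25/(0.14−0.069) = 116.1972
P₀ = V_7/(1+r)^7 = 116.1972/(1+0.14)^7 = 46.4367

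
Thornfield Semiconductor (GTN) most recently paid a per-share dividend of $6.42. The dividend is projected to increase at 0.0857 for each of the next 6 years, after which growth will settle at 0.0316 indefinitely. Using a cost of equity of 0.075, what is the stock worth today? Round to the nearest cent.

$201.83

Two-stage DDM. Project D₁…D_6 at 0.0857, terminal growth 0.0316, discount at r = 0.075.
D_1 = 6.9702
D_2 = 7.5675
D_3 = 8.2161
D_4 = 8.9202
D_5 = 9.6847
D_6 = 10.5146
Terminal value at t=6: TV = D_7/(r−g) = 10.8469/(0.075−0.0316) = 249.9284
P₀ = 6.9702/(1+0.075)^1 + 7.5675/(1+0.075)^2 + 8.2161/(1+0.075)^3 + 8.9202/(1+0.075)^4 + 9.6847/(1+0.075)^5 + 10.5146/(1+0.075)^6 + 249.9284/(1+0.075)^6 = 201.8284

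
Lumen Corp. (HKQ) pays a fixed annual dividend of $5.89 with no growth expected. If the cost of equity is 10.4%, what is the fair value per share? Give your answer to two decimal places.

Zero-growth DDM (perpetuity): P₀ = D/r = 5.89 / 0.104 = 56.6346

$56.63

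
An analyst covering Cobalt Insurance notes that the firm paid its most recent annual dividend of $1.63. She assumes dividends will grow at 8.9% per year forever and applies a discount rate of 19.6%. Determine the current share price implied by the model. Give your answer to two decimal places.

$16.59

Gordon growth model: P₀ = D₁/(r − g). D₁ = 1.63 × (1 + 0.089) = 1.7751.
P₀ = 1.7751 / (0.196 − 0.089) = 1.7751 / 0.107 = 16.5894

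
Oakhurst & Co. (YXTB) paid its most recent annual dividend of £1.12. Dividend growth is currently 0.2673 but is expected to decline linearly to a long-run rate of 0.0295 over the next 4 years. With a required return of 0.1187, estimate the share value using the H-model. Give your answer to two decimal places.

H-model: P₀ = D₀[(1+g_L) + H(g_S−g_L)]/(r−g_L), with H = 4/2 = 2.
P₀ = 1.12 × [(1+0.0295) + 2×(0.2673−0.0295)] / (0.1187−0.0295)
   = 1.12 × 1.5051 / 0.0892 = 18.8981

£18.90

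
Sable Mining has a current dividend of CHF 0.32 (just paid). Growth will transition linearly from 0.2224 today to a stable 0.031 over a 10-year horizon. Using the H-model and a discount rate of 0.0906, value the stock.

CHF 10.67

H-model: P₀ = D₀[(1+g_L) + H(g_S−g_L)]/(r−g_L), with H = 10/2 = 5.
P₀ = 0.32 × [(1+0.031) + 5×(0.2224−0.031)] / (0.0906−0.031)
   = 0.32 × 1.9880 / 0.0596 = 10.6738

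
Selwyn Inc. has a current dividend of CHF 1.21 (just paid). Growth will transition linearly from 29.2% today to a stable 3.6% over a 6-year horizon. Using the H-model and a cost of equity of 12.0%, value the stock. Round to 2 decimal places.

CHF 25.99

H-model: P₀ = D₀[(1+g_L) + H(g_S−g_L)]/(r−g_L), with H = 6/2 = 3.
P₀ = 1.21 × [(1+0.036) + 3×(0.292−0.036)] / (0.12−0.036)
   = 1.21 × 1.8040 / 0.084 = 25.9862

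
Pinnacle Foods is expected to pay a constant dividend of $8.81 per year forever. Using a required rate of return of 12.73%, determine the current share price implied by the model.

Zero-growth DDM (perpetuity): P₀ = D/r = 8.81 / 0.1273 = 69.2066

$69.21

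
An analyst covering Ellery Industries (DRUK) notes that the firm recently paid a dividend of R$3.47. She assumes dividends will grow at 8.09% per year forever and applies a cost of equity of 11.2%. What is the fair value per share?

R$120.60

Gordon growth model: P₀ = D₁/(r − g). D₁ = 3.47 × (1 + 0.0809) = 3.7507.
P₀ = 3.7507 / (0.112 − 0.0809) = 3.7507 / 0.0311 = 120.6020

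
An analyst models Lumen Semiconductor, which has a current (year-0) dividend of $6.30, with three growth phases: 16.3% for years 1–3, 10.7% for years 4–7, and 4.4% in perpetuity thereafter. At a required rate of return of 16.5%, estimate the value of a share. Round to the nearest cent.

$85.02

Three-stage DDM. Project D₁…D_7; terminal Gordon value at t=7 with g = 0.044; discount at r = 0.165.
D_1 = 7.3269
D_2 = 8.5212
D_3 = 9.9101
D_4 = 10.9705
D_5 = 12.1444
D_6 = 13.4438
D_7 = 14.8823
TV_7 = 15.5371/(0.165−0.044) = 128.4060
P₀ = Σ Dₜ/(1+r)ᵗ + TV_7/(1+r)^7 = 85.0231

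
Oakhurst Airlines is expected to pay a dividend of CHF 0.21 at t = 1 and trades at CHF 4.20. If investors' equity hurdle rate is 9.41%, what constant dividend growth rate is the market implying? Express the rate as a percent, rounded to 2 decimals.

4.41%

From P₀ = D₁/(r − g), the implied growth is g = r − D₁/P₀.
g = 0.0941 − 0.21/4.20 = 0.0941 − 0.05000 = 0.04410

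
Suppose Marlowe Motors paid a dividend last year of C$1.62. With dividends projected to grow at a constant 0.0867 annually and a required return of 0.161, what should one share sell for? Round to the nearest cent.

C$23.69

Gordon growth model: P₀ = D₁/(r − g). D₁ = 1.62 × (1 + 0.0867) = 1.7605.
P₀ = 1.7605 / (0.161 − 0.0867) = 1.7605 / 0.0743 = 23.6939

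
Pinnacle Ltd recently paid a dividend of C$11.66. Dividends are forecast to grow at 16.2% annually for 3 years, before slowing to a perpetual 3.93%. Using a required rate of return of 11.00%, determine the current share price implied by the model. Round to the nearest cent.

C$235.00

Two-stage DDM. Project D₁…D_3 at 0.162, terminal growth 0.0393, discount at r = 0.11.
D_1 = 13.5489
D_2 = 15.7438
D_3 = 18.2943
Terminal value at t=3: TV = D_4/(r−g) = 19.0133/(0.11−0.0393) = 268.9295
P₀ = 13.5489/(1+0.11)^1 + 15.7438/(1+0.11)^2 + 18.2943/(1+0.11)^3 + 268.9295/(1+0.11)^3 = 234.9999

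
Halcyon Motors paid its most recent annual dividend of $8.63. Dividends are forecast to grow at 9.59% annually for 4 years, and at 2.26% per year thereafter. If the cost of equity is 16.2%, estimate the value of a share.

$79.97

Two-stage DDM. Project D₁…D_4 at 0.0959, terminal growth 0.0226, discount at r = 0.162.
D_1 = 9.4576
D_2 = 10.3646
D_3 = 11.3586
D_4 = 12.4479
Terminal value at t=4: TV = D_5/(r−g) = 12.7292/(0.162−0.0226) = 91.3140
P₀ = 9.4576/(1+0.162)^1 + 10.3646/(1+0.162)^2 + 11.3586/(1+0.162)^3 + 12.4479/(1+0.162)^4 + 91.3140/(1+0.162)^4 = 79.9679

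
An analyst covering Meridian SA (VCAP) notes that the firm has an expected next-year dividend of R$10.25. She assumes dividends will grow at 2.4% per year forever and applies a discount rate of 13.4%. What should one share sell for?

R$93.18

Gordon growth model: P₀ = D₁/(r − g), with D₁ = 10.25 given directly.
P₀ = 10.2500 / (0.134 − 0.024) = 10.2500 / 0.11 = 93.1818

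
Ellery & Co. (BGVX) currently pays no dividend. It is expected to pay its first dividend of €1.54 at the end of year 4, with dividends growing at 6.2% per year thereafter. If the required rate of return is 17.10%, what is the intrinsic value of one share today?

€8.80

Deferred-dividend DDM. At t=3 the remaining stream is a growing perpetuity with first payment D_4 = 1.54.
V_3 = D_4/(r−g) = 1.54/(0.171−0.062) = 14.1284
P₀ = V_3/(1+r)^3 = 14.1284/(1+0.171)^3 = 8.7988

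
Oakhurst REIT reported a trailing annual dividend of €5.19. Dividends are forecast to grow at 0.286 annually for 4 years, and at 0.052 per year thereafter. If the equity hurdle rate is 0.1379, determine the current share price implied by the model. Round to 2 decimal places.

€132.14

Two-stage DDM. Project D₁…D_4 at 0.286, terminal growth 0.052, discount at r = 0.1379.
D_1 = 6.6743
D_2 = 8.5832
D_3 = 11.0380
D_4 = 14.1949
Terminal value at t=4: TV = D_5/(r−g) = 14.9330/(0.1379−0.052) = 173.8416
P₀ = 6.6743/(1+0.1379)^1 + 8.5832/(1+0.1379)^2 + 11.0380/(1+0.1379)^3 + 14.1949/(1+0.1379)^4 + 173.8416/(1+0.1379)^4 = 132.1429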